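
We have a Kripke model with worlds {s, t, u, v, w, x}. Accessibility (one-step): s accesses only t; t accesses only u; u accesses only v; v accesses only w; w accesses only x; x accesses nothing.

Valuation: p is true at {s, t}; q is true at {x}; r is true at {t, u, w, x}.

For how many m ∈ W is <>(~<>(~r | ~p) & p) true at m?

0

s: successors {t}; ~<>(~r | ~p) & p there: t:F. ✗
t: successors {u}; ~<>(~r | ~p) & p there: u:F. ✗
u: successors {v}; ~<>(~r | ~p) & p there: v:F. ✗
v: successors {w}; ~<>(~r | ~p) & p there: w:F. ✗
w: successors {x}; ~<>(~r | ~p) & p there: x:F. ✗
x: no successors, so <>(~<>(~r | ~p) & p) fails. ✗
Satisfying worlds: ∅.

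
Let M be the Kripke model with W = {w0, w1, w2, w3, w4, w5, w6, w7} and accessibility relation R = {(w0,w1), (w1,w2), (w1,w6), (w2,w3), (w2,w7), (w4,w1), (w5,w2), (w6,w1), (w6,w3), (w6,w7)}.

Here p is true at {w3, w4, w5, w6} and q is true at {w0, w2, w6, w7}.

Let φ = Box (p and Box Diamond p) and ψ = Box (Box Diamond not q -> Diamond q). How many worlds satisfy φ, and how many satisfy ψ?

For Box (p and Box Diamond p):
w0: successors {w1}; p and Box Diamond p there: w1:F. ✗
w1: successors {w2, w6}; p and Box Diamond p there: w2:F, w6:F. ✗
w2: successors {w3, w7}; p and Box Diamond p there: w3:T, w7:F. ✗
w3: no successors, so Box (p and Box Diamond p) holds vacuously. ✓
w4: successors {w1}; p and Box Diamond p there: w1:F. ✗
w5: successors {w2}; p and Box Diamond p there: w2:F. ✗
w6: successors {w1, w3, w7}; p and Box Diamond p there: w1:F, w3:T, w7:F. ✗
w7: no successors, so Box (p and Box Diamond p) holds vacuously. ✓
— 2 worlds.
For Box (Box Diamond not q -> Diamond q):
w0: successors {w1}; Box Diamond not q -> Diamond q there: w1:T. ✓
w1: successors {w2, w6}; Box Diamond not q -> Diamond q there: w2:T, w6:T. ✓
w2: successors {w3, w7}; Box Diamond not q -> Diamond q there: w3:F, w7:F. ✗
w3: no successors, so Box (Box Diamond not q -> Diamond q) holds vacuously. ✓
w4: successors {w1}; Box Diamond not q -> Diamond q there: w1:T. ✓
w5: successors {w2}; Box Diamond not q -> Diamond q there: w2:T. ✓
w6: successors {w1, w3, w7}; Box Diamond not q -> Diamond q there: w1:T, w3:F, w7:F. ✗
w7: no successors, so Box (Box Diamond not q -> Diamond q) holds vacuously. ✓
— 6 worlds.

2 and 6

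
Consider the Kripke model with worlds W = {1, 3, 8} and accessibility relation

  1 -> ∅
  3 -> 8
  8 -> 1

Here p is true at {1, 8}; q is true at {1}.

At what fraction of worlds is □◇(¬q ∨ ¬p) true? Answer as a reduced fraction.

1/3

1: no successors, so □◇(¬q ∨ ¬p) holds vacuously. ✓
3: successors {8}; ◇(¬q ∨ ¬p) there: 8:F. ✗
8: successors {1}; ◇(¬q ∨ ¬p) there: 1:F. ✗
That's 1 of 3 worlds, so 1/3.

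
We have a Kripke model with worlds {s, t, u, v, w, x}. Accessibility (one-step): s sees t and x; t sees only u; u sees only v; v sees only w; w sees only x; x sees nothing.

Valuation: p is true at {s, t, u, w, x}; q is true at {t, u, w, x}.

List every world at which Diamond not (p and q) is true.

s: successors {t, x}; not (p and q) there: t:F, x:F. ✗
t: successors {u}; not (p and q) there: u:F. ✗
u: successors {v}; not (p and q) there: v:T. ✓
v: successors {w}; not (p and q) there: w:F. ✗
w: successors {x}; not (p and q) there: x:F. ✗
x: no successors, so Diamond not (p and q) fails. ✗

{u}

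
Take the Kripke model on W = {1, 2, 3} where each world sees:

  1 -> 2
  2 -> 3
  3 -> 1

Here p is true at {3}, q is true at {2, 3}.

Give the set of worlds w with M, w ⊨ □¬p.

1: successors {2}; ¬p there: 2:T. ✓
2: successors {3}; ¬p there: 3:F. ✗
3: successors {1}; ¬p there: 1:T. ✓

{1, 3}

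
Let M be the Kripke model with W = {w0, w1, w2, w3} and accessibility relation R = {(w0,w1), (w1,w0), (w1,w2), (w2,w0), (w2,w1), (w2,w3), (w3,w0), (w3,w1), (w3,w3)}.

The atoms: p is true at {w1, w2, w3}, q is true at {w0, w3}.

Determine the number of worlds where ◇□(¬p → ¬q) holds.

3

w0: successors {w1}; □(¬p → ¬q) there: w1:F. ✗
w1: successors {w0, w2}; □(¬p → ¬q) there: w0:T, w2:F. ✓
w2: successors {w0, w1, w3}; □(¬p → ¬q) there: w0:T, w1:F, w3:F. ✓
w3: successors {w0, w1, w3}; □(¬p → ¬q) there: w0:T, w1:F, w3:F. ✓
Satisfying worlds: {w1, w2, w3}.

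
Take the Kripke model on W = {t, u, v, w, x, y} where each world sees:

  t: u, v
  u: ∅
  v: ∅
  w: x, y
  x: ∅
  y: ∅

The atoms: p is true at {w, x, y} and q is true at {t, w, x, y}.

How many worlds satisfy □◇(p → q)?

4

t: successors {u, v}; ◇(p → q) there: u:F, v:F. ✗
u: no successors, so □◇(p → q) holds vacuously. ✓
v: no successors, so □◇(p → q) holds vacuously. ✓
w: successors {x, y}; ◇(p → q) there: x:F, y:F. ✗
x: no successors, so □◇(p → q) holds vacuously. ✓
y: no successors, so □◇(p → q) holds vacuously. ✓
Satisfying worlds: {u, v, x, y}.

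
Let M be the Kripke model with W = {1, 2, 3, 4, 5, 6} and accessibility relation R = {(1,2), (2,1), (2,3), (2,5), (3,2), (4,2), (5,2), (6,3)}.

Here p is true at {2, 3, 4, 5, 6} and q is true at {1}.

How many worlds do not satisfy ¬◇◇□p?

1: ◇◇□p is T. ✗
2: ◇◇□p is F. ✓
3: ◇◇□p is T. ✗
4: ◇◇□p is T. ✗
5: ◇◇□p is T. ✗
6: ◇◇□p is F. ✓
Satisfying worlds: {2, 6}.
So ¬◇◇□p fails at the other 4 worlds.

4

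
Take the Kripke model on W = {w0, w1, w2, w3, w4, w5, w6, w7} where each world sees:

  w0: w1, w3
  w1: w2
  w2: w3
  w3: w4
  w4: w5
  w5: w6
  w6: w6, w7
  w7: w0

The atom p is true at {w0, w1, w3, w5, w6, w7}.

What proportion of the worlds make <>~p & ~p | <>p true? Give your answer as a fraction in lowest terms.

w0: <>~p & ~p is F, <>p is T. ✓
w1: <>~p & ~p is F, <>p is F. ✗
w2: <>~p & ~p is F, <>p is T. ✓
w3: <>~p & ~p is F, <>p is F. ✗
w4: <>~p & ~p is F, <>p is T. ✓
w5: <>~p & ~p is F, <>p is T. ✓
w6: <>~p & ~p is F, <>p is T. ✓
w7: <>~p & ~p is F, <>p is T. ✓
That's 6 of 8 worlds, so 6/8 = 3/4.

3/4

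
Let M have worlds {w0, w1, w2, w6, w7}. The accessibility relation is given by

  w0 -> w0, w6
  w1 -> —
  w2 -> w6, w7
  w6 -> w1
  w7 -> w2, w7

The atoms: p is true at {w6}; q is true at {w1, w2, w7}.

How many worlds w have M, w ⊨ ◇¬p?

4

w0: successors {w0, w6}; ¬p there: w0:T, w6:F. ✓
w1: no successors, so ◇¬p fails. ✗
w2: successors {w6, w7}; ¬p there: w6:F, w7:T. ✓
w6: successors {w1}; ¬p there: w1:T. ✓
w7: successors {w2, w7}; ¬p there: w2:T, w7:T. ✓
Satisfying worlds: {w0, w2, w6, w7}.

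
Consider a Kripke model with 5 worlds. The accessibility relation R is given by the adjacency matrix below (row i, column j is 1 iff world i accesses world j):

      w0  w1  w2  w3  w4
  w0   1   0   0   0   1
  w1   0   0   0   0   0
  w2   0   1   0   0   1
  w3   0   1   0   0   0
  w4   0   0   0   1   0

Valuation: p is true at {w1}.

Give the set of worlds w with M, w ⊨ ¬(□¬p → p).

w0: □¬p → p is F. ✓
w1: □¬p → p is T. ✗
w2: □¬p → p is T. ✗
w3: □¬p → p is T. ✗
w4: □¬p → p is F. ✓

{w0, w4}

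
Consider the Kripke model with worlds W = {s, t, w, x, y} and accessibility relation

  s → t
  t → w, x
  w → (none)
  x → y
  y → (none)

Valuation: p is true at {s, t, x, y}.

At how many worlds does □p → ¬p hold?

2

s: □p is T, ¬p is F. ✗
t: □p is F, ¬p is F. ✓
w: □p is T, ¬p is T. ✓
x: □p is T, ¬p is F. ✗
y: □p is T, ¬p is F. ✗
Satisfying worlds: {t, w}.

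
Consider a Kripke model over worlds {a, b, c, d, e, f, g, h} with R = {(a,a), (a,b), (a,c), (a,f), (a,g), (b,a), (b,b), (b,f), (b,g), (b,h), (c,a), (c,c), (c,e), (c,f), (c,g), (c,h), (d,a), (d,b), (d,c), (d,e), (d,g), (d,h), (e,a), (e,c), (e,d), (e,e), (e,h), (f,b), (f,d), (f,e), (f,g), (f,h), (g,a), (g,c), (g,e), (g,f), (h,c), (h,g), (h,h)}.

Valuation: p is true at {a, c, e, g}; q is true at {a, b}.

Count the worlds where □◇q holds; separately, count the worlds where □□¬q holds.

2 and 0

For □◇q:
a: successors {a, b, c, f, g}; ◇q there: a:T, b:T, c:T, f:T, g:T. ✓
b: successors {a, b, f, g, h}; ◇q there: a:T, b:T, f:T, g:T, h:F. ✗
c: successors {a, c, e, f, g, h}; ◇q there: a:T, c:T, e:T, f:T, g:T, h:F. ✗
d: successors {a, b, c, e, g, h}; ◇q there: a:T, b:T, c:T, e:T, g:T, h:F. ✗
e: successors {a, c, d, e, h}; ◇q there: a:T, c:T, d:T, e:T, h:F. ✗
f: successors {b, d, e, g, h}; ◇q there: b:T, d:T, e:T, g:T, h:F. ✗
g: successors {a, c, e, f}; ◇q there: a:T, c:T, e:T, f:T. ✓
h: successors {c, g, h}; ◇q there: c:T, g:T, h:F. ✗
— 2 worlds.
For □□¬q:
a: successors {a, b, c, f, g}; □¬q there: a:F, b:F, c:F, f:F, g:F. ✗
b: successors {a, b, f, g, h}; □¬q there: a:F, b:F, f:F, g:F, h:T. ✗
c: successors {a, c, e, f, g, h}; □¬q there: a:F, c:F, e:F, f:F, g:F, h:T. ✗
d: successors {a, b, c, e, g, h}; □¬q there: a:F, b:F, c:F, e:F, g:F, h:T. ✗
e: successors {a, c, d, e, h}; □¬q there: a:F, c:F, d:F, e:F, h:T. ✗
f: successors {b, d, e, g, h}; □¬q there: b:F, d:F, e:F, g:F, h:T. ✗
g: successors {a, c, e, f}; □¬q there: a:F, c:F, e:F, f:F. ✗
h: successors {c, g, h}; □¬q there: c:F, g:F, h:T. ✗
— 0 worlds.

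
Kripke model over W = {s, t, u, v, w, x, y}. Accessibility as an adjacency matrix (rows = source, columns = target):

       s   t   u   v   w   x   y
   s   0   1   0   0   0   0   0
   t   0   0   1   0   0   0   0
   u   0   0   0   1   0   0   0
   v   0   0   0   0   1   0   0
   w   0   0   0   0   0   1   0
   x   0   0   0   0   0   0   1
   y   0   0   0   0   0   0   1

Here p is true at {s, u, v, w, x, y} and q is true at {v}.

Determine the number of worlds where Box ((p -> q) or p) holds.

7

s: successors {t}; (p -> q) or p there: t:T. ✓
t: successors {u}; (p -> q) or p there: u:T. ✓
u: successors {v}; (p -> q) or p there: v:T. ✓
v: successors {w}; (p -> q) or p there: w:T. ✓
w: successors {x}; (p -> q) or p there: x:T. ✓
x: successors {y}; (p -> q) or p there: y:T. ✓
y: successors {y}; (p -> q) or p there: y:T. ✓
Satisfying worlds: {s, t, u, v, w, x, y}.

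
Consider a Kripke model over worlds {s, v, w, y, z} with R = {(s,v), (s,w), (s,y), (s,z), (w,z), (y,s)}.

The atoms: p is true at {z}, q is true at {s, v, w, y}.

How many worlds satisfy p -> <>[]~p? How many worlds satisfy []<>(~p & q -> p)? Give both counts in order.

4 and 3

For p -> <>[]~p:
s: p is F, <>[]~p is T. ✓
v: p is F, <>[]~p is F. ✓
w: p is F, <>[]~p is T. ✓
y: p is F, <>[]~p is F. ✓
z: p is T, <>[]~p is F. ✗
— 4 worlds.
For []<>(~p & q -> p):
s: successors {v, w, y, z}; <>(~p & q -> p) there: v:F, w:T, y:F, z:F. ✗
v: no successors, so []<>(~p & q -> p) holds vacuously. ✓
w: successors {z}; <>(~p & q -> p) there: z:F. ✗
y: successors {s}; <>(~p & q -> p) there: s:T. ✓
z: no successors, so []<>(~p & q -> p) holds vacuously. ✓
— 3 worlds.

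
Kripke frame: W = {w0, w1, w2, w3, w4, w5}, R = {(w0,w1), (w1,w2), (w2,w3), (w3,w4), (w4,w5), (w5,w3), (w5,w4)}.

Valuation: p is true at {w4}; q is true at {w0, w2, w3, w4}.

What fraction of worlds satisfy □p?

1/6

w0: successors {w1}; p there: w1:F. ✗
w1: successors {w2}; p there: w2:F. ✗
w2: successors {w3}; p there: w3:F. ✗
w3: successors {w4}; p there: w4:T. ✓
w4: successors {w5}; p there: w5:F. ✗
w5: successors {w3, w4}; p there: w3:F, w4:T. ✗
That's 1 of 6 worlds, so 1/6.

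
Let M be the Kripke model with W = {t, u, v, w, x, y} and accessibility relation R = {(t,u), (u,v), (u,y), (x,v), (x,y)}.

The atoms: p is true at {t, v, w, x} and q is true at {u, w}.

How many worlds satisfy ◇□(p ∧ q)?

2

t: successors {u}; □(p ∧ q) there: u:F. ✗
u: successors {v, y}; □(p ∧ q) there: v:T, y:T. ✓
v: no successors, so ◇□(p ∧ q) fails. ✗
w: no successors, so ◇□(p ∧ q) fails. ✗
x: successors {v, y}; □(p ∧ q) there: v:T, y:T. ✓
y: no successors, so ◇□(p ∧ q) fails. ✗
Satisfying worlds: {u, x}.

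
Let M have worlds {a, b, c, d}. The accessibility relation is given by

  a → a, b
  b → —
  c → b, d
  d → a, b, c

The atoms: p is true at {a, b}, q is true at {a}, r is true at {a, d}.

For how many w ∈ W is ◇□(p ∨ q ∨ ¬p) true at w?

3

a: successors {a, b}; □(p ∨ q ∨ ¬p) there: a:T, b:T. ✓
b: no successors, so ◇□(p ∨ q ∨ ¬p) fails. ✗
c: successors {b, d}; □(p ∨ q ∨ ¬p) there: b:T, d:T. ✓
d: successors {a, b, c}; □(p ∨ q ∨ ¬p) there: a:T, b:T, c:T. ✓
Satisfying worlds: {a, c, d}.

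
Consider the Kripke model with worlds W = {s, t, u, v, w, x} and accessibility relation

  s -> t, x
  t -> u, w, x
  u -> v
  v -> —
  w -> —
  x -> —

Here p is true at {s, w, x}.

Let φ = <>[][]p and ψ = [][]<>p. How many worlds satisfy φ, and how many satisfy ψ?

3 and 4

For <>[][]p:
s: successors {t, x}; [][]p there: t:F, x:T. ✓
t: successors {u, w, x}; [][]p there: u:T, w:T, x:T. ✓
u: successors {v}; [][]p there: v:T. ✓
v: no successors, so <>[][]p fails. ✗
w: no successors, so <>[][]p fails. ✗
x: no successors, so <>[][]p fails. ✗
— 3 worlds.
For [][]<>p:
s: successors {t, x}; []<>p there: t:F, x:T. ✗
t: successors {u, w, x}; []<>p there: u:F, w:T, x:T. ✗
u: successors {v}; []<>p there: v:T. ✓
v: no successors, so [][]<>p holds vacuously. ✓
w: no successors, so [][]<>p holds vacuously. ✓
x: no successors, so [][]<>p holds vacuously. ✓
— 4 worlds.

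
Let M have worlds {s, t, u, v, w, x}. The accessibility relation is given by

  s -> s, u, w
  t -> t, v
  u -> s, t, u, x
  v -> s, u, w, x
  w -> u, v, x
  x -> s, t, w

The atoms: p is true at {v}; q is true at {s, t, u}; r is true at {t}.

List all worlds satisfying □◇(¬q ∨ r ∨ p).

s: successors {s, u, w}; ◇(¬q ∨ r ∨ p) there: s:T, u:T, w:T. ✓
t: successors {t, v}; ◇(¬q ∨ r ∨ p) there: t:T, v:T. ✓
u: successors {s, t, u, x}; ◇(¬q ∨ r ∨ p) there: s:T, t:T, u:T, x:T. ✓
v: successors {s, u, w, x}; ◇(¬q ∨ r ∨ p) there: s:T, u:T, w:T, x:T. ✓
w: successors {u, v, x}; ◇(¬q ∨ r ∨ p) there: u:T, v:T, x:T. ✓
x: successors {s, t, w}; ◇(¬q ∨ r ∨ p) there: s:T, t:T, w:T. ✓

{s, t, u, v, w, x}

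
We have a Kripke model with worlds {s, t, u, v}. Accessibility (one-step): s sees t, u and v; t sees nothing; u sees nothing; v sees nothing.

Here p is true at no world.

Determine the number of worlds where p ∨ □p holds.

3

s: p is F, □p is F. ✗
t: p is F, □p is T. ✓
u: p is F, □p is T. ✓
v: p is F, □p is T. ✓
Satisfying worlds: {t, u, v}.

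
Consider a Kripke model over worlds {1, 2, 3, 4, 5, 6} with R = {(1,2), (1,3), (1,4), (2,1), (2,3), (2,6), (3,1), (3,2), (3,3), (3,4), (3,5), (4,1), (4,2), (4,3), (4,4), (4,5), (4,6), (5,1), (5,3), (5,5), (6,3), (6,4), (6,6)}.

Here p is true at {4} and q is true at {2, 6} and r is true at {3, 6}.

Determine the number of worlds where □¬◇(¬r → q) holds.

0

1: successors {2, 3, 4}; ¬◇(¬r → q) there: 2:F, 3:F, 4:F. ✗
2: successors {1, 3, 6}; ¬◇(¬r → q) there: 1:F, 3:F, 6:F. ✗
3: successors {1, 2, 3, 4, 5}; ¬◇(¬r → q) there: 1:F, 2:F, 3:F, 4:F, 5:F. ✗
4: successors {1, 2, 3, 4, 5, 6}; ¬◇(¬r → q) there: 1:F, 2:F, 3:F, 4:F, 5:F, 6:F. ✗
5: successors {1, 3, 5}; ¬◇(¬r → q) there: 1:F, 3:F, 5:F. ✗
6: successors {3, 4, 6}; ¬◇(¬r → q) there: 3:F, 4:F, 6:F. ✗
Satisfying worlds: ∅.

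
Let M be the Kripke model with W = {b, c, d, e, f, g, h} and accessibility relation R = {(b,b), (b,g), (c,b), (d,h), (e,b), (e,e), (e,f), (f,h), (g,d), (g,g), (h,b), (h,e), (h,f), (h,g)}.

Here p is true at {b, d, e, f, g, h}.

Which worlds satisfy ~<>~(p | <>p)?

{b, c, d, e, f, g, h}

b: <>~(p | <>p) is F. ✓
c: <>~(p | <>p) is F. ✓
d: <>~(p | <>p) is F. ✓
e: <>~(p | <>p) is F. ✓
f: <>~(p | <>p) is F. ✓
g: <>~(p | <>p) is F. ✓
h: <>~(p | <>p) is F. ✓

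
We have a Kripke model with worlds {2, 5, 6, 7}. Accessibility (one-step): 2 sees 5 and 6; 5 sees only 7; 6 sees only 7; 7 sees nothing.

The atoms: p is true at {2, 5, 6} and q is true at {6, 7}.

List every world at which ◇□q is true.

2: successors {5, 6}; □q there: 5:T, 6:T. ✓
5: successors {7}; □q there: 7:T. ✓
6: successors {7}; □q there: 7:T. ✓
7: no successors, so ◇□q fails. ✗

{2, 5, 6}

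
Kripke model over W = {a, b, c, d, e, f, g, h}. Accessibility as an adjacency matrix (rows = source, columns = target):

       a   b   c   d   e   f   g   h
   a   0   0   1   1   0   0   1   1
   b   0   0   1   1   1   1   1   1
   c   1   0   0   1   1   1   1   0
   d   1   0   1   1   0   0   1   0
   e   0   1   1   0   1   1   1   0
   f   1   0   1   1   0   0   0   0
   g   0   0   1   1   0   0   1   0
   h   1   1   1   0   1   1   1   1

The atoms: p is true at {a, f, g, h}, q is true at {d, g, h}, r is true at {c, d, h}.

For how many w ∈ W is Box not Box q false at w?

0

a: successors {c, d, g, h}; not Box q there: c:T, d:T, g:T, h:T. ✓
b: successors {c, d, e, f, g, h}; not Box q there: c:T, d:T, e:T, f:T, g:T, h:T. ✓
c: successors {a, d, e, f, g}; not Box q there: a:T, d:T, e:T, f:T, g:T. ✓
d: successors {a, c, d, g}; not Box q there: a:T, c:T, d:T, g:T. ✓
e: successors {b, c, e, f, g}; not Box q there: b:T, c:T, e:T, f:T, g:T. ✓
f: successors {a, c, d}; not Box q there: a:T, c:T, d:T. ✓
g: successors {c, d, g}; not Box q there: c:T, d:T, g:T. ✓
h: successors {a, b, c, e, f, g, h}; not Box q there: a:T, b:T, c:T, e:T, f:T, g:T, h:T. ✓
Satisfying worlds: {a, b, c, d, e, f, g, h}.
So Box not Box q fails at the other 0 worlds.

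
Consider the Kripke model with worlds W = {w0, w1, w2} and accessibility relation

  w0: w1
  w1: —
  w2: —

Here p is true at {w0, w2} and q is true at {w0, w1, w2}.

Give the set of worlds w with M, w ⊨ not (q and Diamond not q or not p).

{w0, w2}

w0: q and Diamond not q or not p is F. ✓
w1: q and Diamond not q or not p is T. ✗
w2: q and Diamond not q or not p is F. ✓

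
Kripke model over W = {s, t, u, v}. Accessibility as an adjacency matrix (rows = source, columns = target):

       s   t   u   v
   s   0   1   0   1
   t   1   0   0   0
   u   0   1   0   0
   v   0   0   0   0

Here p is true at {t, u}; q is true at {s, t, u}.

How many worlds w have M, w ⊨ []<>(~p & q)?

s: successors {t, v}; <>(~p & q) there: t:T, v:F. ✗
t: successors {s}; <>(~p & q) there: s:F. ✗
u: successors {t}; <>(~p & q) there: t:T. ✓
v: no successors, so []<>(~p & q) holds vacuously. ✓
Satisfying worlds: {u, v}.

2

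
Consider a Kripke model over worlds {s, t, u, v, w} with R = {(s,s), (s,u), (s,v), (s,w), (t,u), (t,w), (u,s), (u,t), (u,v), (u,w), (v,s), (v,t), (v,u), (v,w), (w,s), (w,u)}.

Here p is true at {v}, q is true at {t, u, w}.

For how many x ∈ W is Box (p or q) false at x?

4

s: successors {s, u, v, w}; p or q there: s:F, u:T, v:T, w:T. ✗
t: successors {u, w}; p or q there: u:T, w:T. ✓
u: successors {s, t, v, w}; p or q there: s:F, t:T, v:T, w:T. ✗
v: successors {s, t, u, w}; p or q there: s:F, t:T, u:T, w:T. ✗
w: successors {s, u}; p or q there: s:F, u:T. ✗
Satisfying worlds: {t}.
So Box (p or q) fails at the other 4 worlds.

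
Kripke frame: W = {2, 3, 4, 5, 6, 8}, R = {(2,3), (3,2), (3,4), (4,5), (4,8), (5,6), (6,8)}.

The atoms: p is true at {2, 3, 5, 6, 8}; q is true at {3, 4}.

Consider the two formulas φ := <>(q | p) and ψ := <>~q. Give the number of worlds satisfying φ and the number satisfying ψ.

5 and 4

For <>(q | p):
2: successors {3}; q | p there: 3:T. ✓
3: successors {2, 4}; q | p there: 2:T, 4:T. ✓
4: successors {5, 8}; q | p there: 5:T, 8:T. ✓
5: successors {6}; q | p there: 6:T. ✓
6: successors {8}; q | p there: 8:T. ✓
8: no successors, so <>(q | p) fails. ✗
— 5 worlds.
For <>~q:
2: successors {3}; ~q there: 3:F. ✗
3: successors {2, 4}; ~q there: 2:T, 4:F. ✓
4: successors {5, 8}; ~q there: 5:T, 8:T. ✓
5: successors {6}; ~q there: 6:T. ✓
6: successors {8}; ~q there: 8:T. ✓
8: no successors, so <>~q fails. ✗
— 4 worlds.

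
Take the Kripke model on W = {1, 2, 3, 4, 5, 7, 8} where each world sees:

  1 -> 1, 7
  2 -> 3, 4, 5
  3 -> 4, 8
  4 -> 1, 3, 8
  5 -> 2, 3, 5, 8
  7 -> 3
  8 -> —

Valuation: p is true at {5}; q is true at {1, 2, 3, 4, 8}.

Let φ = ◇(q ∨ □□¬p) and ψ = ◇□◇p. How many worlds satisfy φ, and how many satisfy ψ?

6 and 3

For ◇(q ∨ □□¬p):
1: successors {1, 7}; q ∨ □□¬p there: 1:T, 7:T. ✓
2: successors {3, 4, 5}; q ∨ □□¬p there: 3:T, 4:T, 5:F. ✓
3: successors {4, 8}; q ∨ □□¬p there: 4:T, 8:T. ✓
4: successors {1, 3, 8}; q ∨ □□¬p there: 1:T, 3:T, 8:T. ✓
5: successors {2, 3, 5, 8}; q ∨ □□¬p there: 2:T, 3:T, 5:F, 8:T. ✓
7: successors {3}; q ∨ □□¬p there: 3:T. ✓
8: no successors, so ◇(q ∨ □□¬p) fails. ✗
— 6 worlds.
For ◇□◇p:
1: successors {1, 7}; □◇p there: 1:F, 7:F. ✗
2: successors {3, 4, 5}; □◇p there: 3:F, 4:F, 5:F. ✗
3: successors {4, 8}; □◇p there: 4:F, 8:T. ✓
4: successors {1, 3, 8}; □◇p there: 1:F, 3:F, 8:T. ✓
5: successors {2, 3, 5, 8}; □◇p there: 2:F, 3:F, 5:F, 8:T. ✓
7: successors {3}; □◇p there: 3:F. ✗
8: no successors, so ◇□◇p fails. ✗
— 3 worlds.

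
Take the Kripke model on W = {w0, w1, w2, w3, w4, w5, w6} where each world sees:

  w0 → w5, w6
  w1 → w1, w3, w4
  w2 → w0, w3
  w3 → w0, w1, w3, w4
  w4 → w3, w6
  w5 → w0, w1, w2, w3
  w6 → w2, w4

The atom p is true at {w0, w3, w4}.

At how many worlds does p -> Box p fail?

w0: p is T, Box p is F. ✗
w1: p is F, Box p is F. ✓
w2: p is F, Box p is T. ✓
w3: p is T, Box p is F. ✗
w4: p is T, Box p is F. ✗
w5: p is F, Box p is F. ✓
w6: p is F, Box p is F. ✓
Satisfying worlds: {w1, w2, w5, w6}.
So p -> Box p fails at the other 3 worlds.

3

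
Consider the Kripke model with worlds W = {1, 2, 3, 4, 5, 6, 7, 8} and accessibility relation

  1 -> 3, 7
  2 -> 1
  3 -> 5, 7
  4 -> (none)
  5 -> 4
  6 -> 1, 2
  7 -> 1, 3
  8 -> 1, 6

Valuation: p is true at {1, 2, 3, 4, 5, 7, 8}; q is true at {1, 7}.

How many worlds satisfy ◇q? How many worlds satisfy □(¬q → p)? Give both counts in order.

6 and 7

For ◇q:
1: successors {3, 7}; q there: 3:F, 7:T. ✓
2: successors {1}; q there: 1:T. ✓
3: successors {5, 7}; q there: 5:F, 7:T. ✓
4: no successors, so ◇q fails. ✗
5: successors {4}; q there: 4:F. ✗
6: successors {1, 2}; q there: 1:T, 2:F. ✓
7: successors {1, 3}; q there: 1:T, 3:F. ✓
8: successors {1, 6}; q there: 1:T, 6:F. ✓
— 6 worlds.
For □(¬q → p):
1: successors {3, 7}; ¬q → p there: 3:T, 7:T. ✓
2: successors {1}; ¬q → p there: 1:T. ✓
3: successors {5, 7}; ¬q → p there: 5:T, 7:T. ✓
4: no successors, so □(¬q → p) holds vacuously. ✓
5: successors {4}; ¬q → p there: 4:T. ✓
6: successors {1, 2}; ¬q → p there: 1:T, 2:T. ✓
7: successors {1, 3}; ¬q → p there: 1:T, 3:T. ✓
8: successors {1, 6}; ¬q → p there: 1:T, 6:F. ✗
— 7 worlds.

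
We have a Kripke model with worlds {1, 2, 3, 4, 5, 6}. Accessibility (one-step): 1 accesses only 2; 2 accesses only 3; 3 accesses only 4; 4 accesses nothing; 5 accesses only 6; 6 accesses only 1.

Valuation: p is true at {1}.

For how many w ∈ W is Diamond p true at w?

1: successors {2}; p there: 2:F. ✗
2: successors {3}; p there: 3:F. ✗
3: successors {4}; p there: 4:F. ✗
4: no successors, so Diamond p fails. ✗
5: successors {6}; p there: 6:F. ✗
6: successors {1}; p there: 1:T. ✓
Satisfying worlds: {6}.

1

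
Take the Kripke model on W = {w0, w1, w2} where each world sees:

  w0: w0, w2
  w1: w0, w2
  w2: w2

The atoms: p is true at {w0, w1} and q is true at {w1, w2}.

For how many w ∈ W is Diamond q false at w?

0

w0: successors {w0, w2}; q there: w0:F, w2:T. ✓
w1: successors {w0, w2}; q there: w0:F, w2:T. ✓
w2: successors {w2}; q there: w2:T. ✓
Satisfying worlds: {w0, w1, w2}.
So Diamond q fails at the other 0 worlds.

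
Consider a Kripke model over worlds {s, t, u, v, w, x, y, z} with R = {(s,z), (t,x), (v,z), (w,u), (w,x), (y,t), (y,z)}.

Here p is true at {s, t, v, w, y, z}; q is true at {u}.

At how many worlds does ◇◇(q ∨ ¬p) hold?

s: successors {z}; ◇(q ∨ ¬p) there: z:F. ✗
t: successors {x}; ◇(q ∨ ¬p) there: x:F. ✗
u: no successors, so ◇◇(q ∨ ¬p) fails. ✗
v: successors {z}; ◇(q ∨ ¬p) there: z:F. ✗
w: successors {u, x}; ◇(q ∨ ¬p) there: u:F, x:F. ✗
x: no successors, so ◇◇(q ∨ ¬p) fails. ✗
y: successors {t, z}; ◇(q ∨ ¬p) there: t:T, z:F. ✓
z: no successors, so ◇◇(q ∨ ¬p) fails. ✗
Satisfying worlds: {y}.

1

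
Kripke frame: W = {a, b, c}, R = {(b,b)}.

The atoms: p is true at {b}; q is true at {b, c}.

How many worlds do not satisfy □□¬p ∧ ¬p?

a: □□¬p is T, ¬p is T. ✓
b: □□¬p is F, ¬p is F. ✗
c: □□¬p is T, ¬p is T. ✓
Satisfying worlds: {a, c}.
So □□¬p ∧ ¬p fails at the other 1 world.

1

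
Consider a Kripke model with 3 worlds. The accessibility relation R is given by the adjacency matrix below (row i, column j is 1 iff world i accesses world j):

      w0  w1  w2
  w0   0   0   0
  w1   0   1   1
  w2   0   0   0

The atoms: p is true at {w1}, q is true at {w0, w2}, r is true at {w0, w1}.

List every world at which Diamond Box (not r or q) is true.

w0: no successors, so Diamond Box (not r or q) fails. ✗
w1: successors {w1, w2}; Box (not r or q) there: w1:F, w2:T. ✓
w2: no successors, so Diamond Box (not r or q) fails. ✗

{w1}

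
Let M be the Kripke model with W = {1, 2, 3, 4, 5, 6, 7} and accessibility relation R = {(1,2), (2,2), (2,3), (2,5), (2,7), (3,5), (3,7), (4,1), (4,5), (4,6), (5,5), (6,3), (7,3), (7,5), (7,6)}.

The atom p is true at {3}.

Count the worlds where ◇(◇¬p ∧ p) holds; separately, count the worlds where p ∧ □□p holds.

3 and 0

For ◇(◇¬p ∧ p):
1: successors {2}; ◇¬p ∧ p there: 2:F. ✗
2: successors {2, 3, 5, 7}; ◇¬p ∧ p there: 2:F, 3:T, 5:F, 7:F. ✓
3: successors {5, 7}; ◇¬p ∧ p there: 5:F, 7:F. ✗
4: successors {1, 5, 6}; ◇¬p ∧ p there: 1:F, 5:F, 6:F. ✗
5: successors {5}; ◇¬p ∧ p there: 5:F. ✗
6: successors {3}; ◇¬p ∧ p there: 3:T. ✓
7: successors {3, 5, 6}; ◇¬p ∧ p there: 3:T, 5:F, 6:F. ✓
— 3 worlds.
For p ∧ □□p:
1: p is F, □□p is F. ✗
2: p is F, □□p is F. ✗
3: p is T, □□p is F. ✗
4: p is F, □□p is F. ✗
5: p is F, □□p is F. ✗
6: p is F, □□p is F. ✗
7: p is F, □□p is F. ✗
— 0 worlds.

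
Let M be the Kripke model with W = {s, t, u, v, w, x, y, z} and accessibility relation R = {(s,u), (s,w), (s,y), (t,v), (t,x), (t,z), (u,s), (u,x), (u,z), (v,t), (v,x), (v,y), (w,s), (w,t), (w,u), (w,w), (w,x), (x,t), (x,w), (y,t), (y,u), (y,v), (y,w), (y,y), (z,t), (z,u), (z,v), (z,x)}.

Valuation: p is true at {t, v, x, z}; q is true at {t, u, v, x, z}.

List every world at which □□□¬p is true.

∅

s: successors {u, w, y}; □□¬p there: u:F, w:F, y:F. ✗
t: successors {v, x, z}; □□¬p there: v:F, x:F, z:F. ✗
u: successors {s, x, z}; □□¬p there: s:F, x:F, z:F. ✗
v: successors {t, x, y}; □□¬p there: t:F, x:F, y:F. ✗
w: successors {s, t, u, w, x}; □□¬p there: s:F, t:F, u:F, w:F, x:F. ✗
x: successors {t, w}; □□¬p there: t:F, w:F. ✗
y: successors {t, u, v, w, y}; □□¬p there: t:F, u:F, v:F, w:F, y:F. ✗
z: successors {t, u, v, x}; □□¬p there: t:F, u:F, v:F, x:F. ✗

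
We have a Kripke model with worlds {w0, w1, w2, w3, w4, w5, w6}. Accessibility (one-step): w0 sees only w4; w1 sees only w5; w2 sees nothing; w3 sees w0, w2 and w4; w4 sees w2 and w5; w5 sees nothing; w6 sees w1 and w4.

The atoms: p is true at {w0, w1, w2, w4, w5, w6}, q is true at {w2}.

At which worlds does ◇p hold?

{w0, w1, w3, w4, w6}

w0: successors {w4}; p there: w4:T. ✓
w1: successors {w5}; p there: w5:T. ✓
w2: no successors, so ◇p fails. ✗
w3: successors {w0, w2, w4}; p there: w0:T, w2:T, w4:T. ✓
w4: successors {w2, w5}; p there: w2:T, w5:T. ✓
w5: no successors, so ◇p fails. ✗
w6: successors {w1, w4}; p there: w1:T, w4:T. ✓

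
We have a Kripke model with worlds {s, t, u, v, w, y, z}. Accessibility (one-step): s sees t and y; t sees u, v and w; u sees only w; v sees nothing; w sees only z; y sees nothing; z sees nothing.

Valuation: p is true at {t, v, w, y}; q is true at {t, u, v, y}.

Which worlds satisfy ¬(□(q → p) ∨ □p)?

s: □(q → p) ∨ □p is T. ✗
t: □(q → p) ∨ □p is F. ✓
u: □(q → p) ∨ □p is T. ✗
v: □(q → p) ∨ □p is T. ✗
w: □(q → p) ∨ □p is T. ✗
y: □(q → p) ∨ □p is T. ✗
z: □(q → p) ∨ □p is T. ✗

{t}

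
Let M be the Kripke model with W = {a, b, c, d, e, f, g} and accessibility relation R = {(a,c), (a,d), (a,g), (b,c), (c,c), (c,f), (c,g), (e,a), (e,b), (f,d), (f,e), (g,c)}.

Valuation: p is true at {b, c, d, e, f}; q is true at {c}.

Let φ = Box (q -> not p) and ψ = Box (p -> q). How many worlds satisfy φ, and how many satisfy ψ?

3 and 3

For Box (q -> not p):
a: successors {c, d, g}; q -> not p there: c:F, d:T, g:T. ✗
b: successors {c}; q -> not p there: c:F. ✗
c: successors {c, f, g}; q -> not p there: c:F, f:T, g:T. ✗
d: no successors, so Box (q -> not p) holds vacuously. ✓
e: successors {a, b}; q -> not p there: a:T, b:T. ✓
f: successors {d, e}; q -> not p there: d:T, e:T. ✓
g: successors {c}; q -> not p there: c:F. ✗
— 3 worlds.
For Box (p -> q):
a: successors {c, d, g}; p -> q there: c:T, d:F, g:T. ✗
b: successors {c}; p -> q there: c:T. ✓
c: successors {c, f, g}; p -> q there: c:T, f:F, g:T. ✗
d: no successors, so Box (p -> q) holds vacuously. ✓
e: successors {a, b}; p -> q there: a:T, b:F. ✗
f: successors {d, e}; p -> q there: d:F, e:F. ✗
g: successors {c}; p -> q there: c:T. ✓
— 3 worlds.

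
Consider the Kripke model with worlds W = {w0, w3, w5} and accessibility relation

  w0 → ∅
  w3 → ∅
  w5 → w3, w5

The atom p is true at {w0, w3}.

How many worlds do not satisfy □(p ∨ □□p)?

w0: no successors, so □(p ∨ □□p) holds vacuously. ✓
w3: no successors, so □(p ∨ □□p) holds vacuously. ✓
w5: successors {w3, w5}; p ∨ □□p there: w3:T, w5:F. ✗
Satisfying worlds: {w0, w3}.
So □(p ∨ □□p) fails at the other 1 world.

1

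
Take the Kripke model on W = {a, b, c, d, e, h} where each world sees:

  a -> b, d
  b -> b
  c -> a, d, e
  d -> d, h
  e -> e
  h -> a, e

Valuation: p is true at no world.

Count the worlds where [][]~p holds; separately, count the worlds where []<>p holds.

6 and 0

For [][]~p:
a: successors {b, d}; []~p there: b:T, d:T. ✓
b: successors {b}; []~p there: b:T. ✓
c: successors {a, d, e}; []~p there: a:T, d:T, e:T. ✓
d: successors {d, h}; []~p there: d:T, h:T. ✓
e: successors {e}; []~p there: e:T. ✓
h: successors {a, e}; []~p there: a:T, e:T. ✓
— 6 worlds.
For []<>p:
a: successors {b, d}; <>p there: b:F, d:F. ✗
b: successors {b}; <>p there: b:F. ✗
c: successors {a, d, e}; <>p there: a:F, d:F, e:F. ✗
d: successors {d, h}; <>p there: d:F, h:F. ✗
e: successors {e}; <>p there: e:F. ✗
h: successors {a, e}; <>p there: a:F, e:F. ✗
— 0 worlds.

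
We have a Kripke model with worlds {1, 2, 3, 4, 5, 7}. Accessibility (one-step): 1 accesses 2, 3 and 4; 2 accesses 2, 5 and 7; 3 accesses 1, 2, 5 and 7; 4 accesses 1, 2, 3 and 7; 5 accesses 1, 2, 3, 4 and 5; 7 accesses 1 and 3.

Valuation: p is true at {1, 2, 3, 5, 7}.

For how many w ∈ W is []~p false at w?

1: successors {2, 3, 4}; ~p there: 2:F, 3:F, 4:T. ✗
2: successors {2, 5, 7}; ~p there: 2:F, 5:F, 7:F. ✗
3: successors {1, 2, 5, 7}; ~p there: 1:F, 2:F, 5:F, 7:F. ✗
4: successors {1, 2, 3, 7}; ~p there: 1:F, 2:F, 3:F, 7:F. ✗
5: successors {1, 2, 3, 4, 5}; ~p there: 1:F, 2:F, 3:F, 4:T, 5:F. ✗
7: successors {1, 3}; ~p there: 1:F, 3:F. ✗
Satisfying worlds: ∅.
So []~p fails at the other 6 worlds.

6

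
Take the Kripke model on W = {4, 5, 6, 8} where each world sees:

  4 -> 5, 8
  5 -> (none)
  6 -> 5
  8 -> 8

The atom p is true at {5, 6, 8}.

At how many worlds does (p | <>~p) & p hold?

4: p | <>~p is F, p is F. ✗
5: p | <>~p is T, p is T. ✓
6: p | <>~p is T, p is T. ✓
8: p | <>~p is T, p is T. ✓
Satisfying worlds: {5, 6, 8}.

3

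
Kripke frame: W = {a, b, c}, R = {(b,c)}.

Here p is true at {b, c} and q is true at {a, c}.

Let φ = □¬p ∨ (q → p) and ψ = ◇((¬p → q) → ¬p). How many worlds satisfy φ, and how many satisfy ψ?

3 and 0

For □¬p ∨ (q → p):
a: □¬p is T, q → p is F. ✓
b: □¬p is F, q → p is T. ✓
c: □¬p is T, q → p is T. ✓
— 3 worlds.
For ◇((¬p → q) → ¬p):
a: no successors, so ◇((¬p → q) → ¬p) fails. ✗
b: successors {c}; (¬p → q) → ¬p there: c:F. ✗
c: no successors, so ◇((¬p → q) → ¬p) fails. ✗
— 0 worlds.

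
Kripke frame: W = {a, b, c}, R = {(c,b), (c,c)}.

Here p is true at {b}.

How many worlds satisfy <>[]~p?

a: no successors, so <>[]~p fails. ✗
b: no successors, so <>[]~p fails. ✗
c: successors {b, c}; []~p there: b:T, c:F. ✓
Satisfying worlds: {c}.

1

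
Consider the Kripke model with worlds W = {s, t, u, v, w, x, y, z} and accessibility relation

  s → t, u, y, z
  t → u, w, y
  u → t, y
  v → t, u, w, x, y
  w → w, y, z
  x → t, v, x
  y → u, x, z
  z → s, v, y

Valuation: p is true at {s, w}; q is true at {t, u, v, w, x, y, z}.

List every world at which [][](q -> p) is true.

∅

s: successors {t, u, y, z}; [](q -> p) there: t:F, u:F, y:F, z:F. ✗
t: successors {u, w, y}; [](q -> p) there: u:F, w:F, y:F. ✗
u: successors {t, y}; [](q -> p) there: t:F, y:F. ✗
v: successors {t, u, w, x, y}; [](q -> p) there: t:F, u:F, w:F, x:F, y:F. ✗
w: successors {w, y, z}; [](q -> p) there: w:F, y:F, z:F. ✗
x: successors {t, v, x}; [](q -> p) there: t:F, v:F, x:F. ✗
y: successors {u, x, z}; [](q -> p) there: u:F, x:F, z:F. ✗
z: successors {s, v, y}; [](q -> p) there: s:F, v:F, y:F. ✗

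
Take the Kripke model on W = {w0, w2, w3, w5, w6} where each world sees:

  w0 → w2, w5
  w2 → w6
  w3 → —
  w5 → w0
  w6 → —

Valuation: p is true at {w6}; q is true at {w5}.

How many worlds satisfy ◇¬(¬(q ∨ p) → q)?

2

w0: successors {w2, w5}; ¬(¬(q ∨ p) → q) there: w2:T, w5:F. ✓
w2: successors {w6}; ¬(¬(q ∨ p) → q) there: w6:F. ✗
w3: no successors, so ◇¬(¬(q ∨ p) → q) fails. ✗
w5: successors {w0}; ¬(¬(q ∨ p) → q) there: w0:T. ✓
w6: no successors, so ◇¬(¬(q ∨ p) → q) fails. ✗
Satisfying worlds: {w0, w5}.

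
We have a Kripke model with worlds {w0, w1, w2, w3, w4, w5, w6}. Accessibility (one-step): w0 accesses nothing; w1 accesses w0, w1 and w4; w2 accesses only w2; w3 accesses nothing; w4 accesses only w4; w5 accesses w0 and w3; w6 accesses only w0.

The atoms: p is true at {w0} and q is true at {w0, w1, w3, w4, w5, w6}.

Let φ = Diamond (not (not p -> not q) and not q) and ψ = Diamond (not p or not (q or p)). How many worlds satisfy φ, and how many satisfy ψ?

For Diamond (not (not p -> not q) and not q):
w0: no successors, so Diamond (not (not p -> not q) and not q) fails. ✗
w1: successors {w0, w1, w4}; not (not p -> not q) and not q there: w0:F, w1:F, w4:F. ✗
w2: successors {w2}; not (not p -> not q) and not q there: w2:F. ✗
w3: no successors, so Diamond (not (not p -> not q) and not q) fails. ✗
w4: successors {w4}; not (not p -> not q) and not q there: w4:F. ✗
w5: successors {w0, w3}; not (not p -> not q) and not q there: w0:F, w3:F. ✗
w6: successors {w0}; not (not p -> not q) and not q there: w0:F. ✗
— 0 worlds.
For Diamond (not p or not (q or p)):
w0: no successors, so Diamond (not p or not (q or p)) fails. ✗
w1: successors {w0, w1, w4}; not p or not (q or p) there: w0:F, w1:T, w4:T. ✓
w2: successors {w2}; not p or not (q or p) there: w2:T. ✓
w3: no successors, so Diamond (not p or not (q or p)) fails. ✗
w4: successors {w4}; not p or not (q or p) there: w4:T. ✓
w5: successors {w0, w3}; not p or not (q or p) there: w0:F, w3:T. ✓
w6: successors {w0}; not p or not (q or p) there: w0:F. ✗
— 4 worlds.

0 and 4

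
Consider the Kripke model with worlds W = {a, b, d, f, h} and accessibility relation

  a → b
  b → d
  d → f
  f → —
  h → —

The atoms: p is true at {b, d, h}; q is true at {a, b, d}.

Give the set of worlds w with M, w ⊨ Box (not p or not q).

a: successors {b}; not p or not q there: b:F. ✗
b: successors {d}; not p or not q there: d:F. ✗
d: successors {f}; not p or not q there: f:T. ✓
f: no successors, so Box (not p or not q) holds vacuously. ✓
h: no successors, so Box (not p or not q) holds vacuously. ✓

{d, f, h}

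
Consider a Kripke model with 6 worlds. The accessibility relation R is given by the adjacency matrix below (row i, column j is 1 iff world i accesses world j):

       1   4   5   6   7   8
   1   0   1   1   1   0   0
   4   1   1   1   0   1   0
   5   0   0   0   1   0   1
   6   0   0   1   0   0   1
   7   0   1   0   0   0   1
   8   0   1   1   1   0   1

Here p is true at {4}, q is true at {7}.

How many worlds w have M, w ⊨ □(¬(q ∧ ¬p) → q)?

1: successors {4, 5, 6}; ¬(q ∧ ¬p) → q there: 4:F, 5:F, 6:F. ✗
4: successors {1, 4, 5, 7}; ¬(q ∧ ¬p) → q there: 1:F, 4:F, 5:F, 7:T. ✗
5: successors {6, 8}; ¬(q ∧ ¬p) → q there: 6:F, 8:F. ✗
6: successors {5, 8}; ¬(q ∧ ¬p) → q there: 5:F, 8:F. ✗
7: successors {4, 8}; ¬(q ∧ ¬p) → q there: 4:F, 8:F. ✗
8: successors {4, 5, 6, 8}; ¬(q ∧ ¬p) → q there: 4:F, 5:F, 6:F, 8:F. ✗
Satisfying worlds: ∅.

0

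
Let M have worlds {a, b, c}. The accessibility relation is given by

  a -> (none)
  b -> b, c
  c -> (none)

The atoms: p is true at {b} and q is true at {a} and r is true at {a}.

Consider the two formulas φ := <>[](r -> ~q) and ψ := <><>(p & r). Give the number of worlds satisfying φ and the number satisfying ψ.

1 and 0

For <>[](r -> ~q):
a: no successors, so <>[](r -> ~q) fails. ✗
b: successors {b, c}; [](r -> ~q) there: b:T, c:T. ✓
c: no successors, so <>[](r -> ~q) fails. ✗
— 1 world.
For <><>(p & r):
a: no successors, so <><>(p & r) fails. ✗
b: successors {b, c}; <>(p & r) there: b:F, c:F. ✗
c: no successors, so <><>(p & r) fails. ✗
— 0 worlds.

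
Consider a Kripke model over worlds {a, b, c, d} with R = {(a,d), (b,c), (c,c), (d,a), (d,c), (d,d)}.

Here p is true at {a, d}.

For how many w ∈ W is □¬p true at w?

a: successors {d}; ¬p there: d:F. ✗
b: successors {c}; ¬p there: c:T. ✓
c: successors {c}; ¬p there: c:T. ✓
d: successors {a, c, d}; ¬p there: a:F, c:T, d:F. ✗
Satisfying worlds: {b, c}.

2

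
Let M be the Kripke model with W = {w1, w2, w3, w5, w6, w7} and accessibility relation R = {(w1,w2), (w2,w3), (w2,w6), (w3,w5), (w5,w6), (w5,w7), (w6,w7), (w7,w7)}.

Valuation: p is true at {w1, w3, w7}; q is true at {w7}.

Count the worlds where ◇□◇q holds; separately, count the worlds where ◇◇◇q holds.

5 and 6

For ◇□◇q:
w1: successors {w2}; □◇q there: w2:F. ✗
w2: successors {w3, w6}; □◇q there: w3:T, w6:T. ✓
w3: successors {w5}; □◇q there: w5:T. ✓
w5: successors {w6, w7}; □◇q there: w6:T, w7:T. ✓
w6: successors {w7}; □◇q there: w7:T. ✓
w7: successors {w7}; □◇q there: w7:T. ✓
— 5 worlds.
For ◇◇◇q:
w1: successors {w2}; ◇◇q there: w2:T. ✓
w2: successors {w3, w6}; ◇◇q there: w3:T, w6:T. ✓
w3: successors {w5}; ◇◇q there: w5:T. ✓
w5: successors {w6, w7}; ◇◇q there: w6:T, w7:T. ✓
w6: successors {w7}; ◇◇q there: w7:T. ✓
w7: successors {w7}; ◇◇q there: w7:T. ✓
— 6 worlds.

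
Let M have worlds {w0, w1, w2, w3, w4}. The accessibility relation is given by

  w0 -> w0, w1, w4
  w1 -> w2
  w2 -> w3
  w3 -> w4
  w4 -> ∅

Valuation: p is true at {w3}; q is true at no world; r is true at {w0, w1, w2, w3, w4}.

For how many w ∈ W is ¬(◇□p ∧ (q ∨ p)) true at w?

w0: ◇□p ∧ (q ∨ p) is F. ✓
w1: ◇□p ∧ (q ∨ p) is F. ✓
w2: ◇□p ∧ (q ∨ p) is F. ✓
w3: ◇□p ∧ (q ∨ p) is T. ✗
w4: ◇□p ∧ (q ∨ p) is F. ✓
Satisfying worlds: {w0, w1, w2, w4}.

4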